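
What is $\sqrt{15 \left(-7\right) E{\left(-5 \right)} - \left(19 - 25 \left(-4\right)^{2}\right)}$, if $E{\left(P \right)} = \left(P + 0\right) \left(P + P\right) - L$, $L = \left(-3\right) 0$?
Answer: $3 i \sqrt{541} \approx 69.778 i$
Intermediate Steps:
$L = 0$
$E{\left(P \right)} = 2 P^{2}$ ($E{\left(P \right)} = \left(P + 0\right) \left(P + P\right) - 0 = P 2 P + 0 = 2 P^{2} + 0 = 2 P^{2}$)
$\sqrt{15 \left(-7\right) E{\left(-5 \right)} - \left(19 - 25 \left(-4\right)^{2}\right)} = \sqrt{15 \left(-7\right) 2 \left(-5\right)^{2} - \left(19 - 25 \left(-4\right)^{2}\right)} = \sqrt{- 105 \cdot 2 \cdot 25 + \left(25 \cdot 16 - 19\right)} = \sqrt{\left(-105\right) 50 + \left(400 - 19\right)} = \sqrt{-5250 + 381} = \sqrt{-4869} = 3 i \sqrt{541}$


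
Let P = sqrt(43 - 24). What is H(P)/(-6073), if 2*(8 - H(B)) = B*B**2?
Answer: -8/6073 + 19*sqrt(19)/12146 ≈ 0.0055013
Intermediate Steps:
P = sqrt(19) ≈ 4.3589
H(B) = 8 - B**3/2 (H(B) = 8 - B*B**2/2 = 8 - B**3/2)
H(P)/(-6073) = (8 - 19*sqrt(19)/2)/(-6073) = (8 - 19*sqrt(19)/2)*(-1/6073) = -8/6073 + 19*sqrt(19)/12146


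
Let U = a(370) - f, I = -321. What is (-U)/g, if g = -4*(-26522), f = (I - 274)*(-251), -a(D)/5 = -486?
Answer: 146915/106088 ≈ 1.3848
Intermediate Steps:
a(D) = 2430 (a(D) = -5*(-486) = 2430)
f = 149345 (f = (-321 - 274)*(-251) = -595*(-251) = 149345)
U = -146915 (U = 2430 - 1*149345 = 2430 - 149345 = -146915)
g = 106088
(-U)/g = -1*(-146915)/106088 = 146915*(1/106088) = 146915/106088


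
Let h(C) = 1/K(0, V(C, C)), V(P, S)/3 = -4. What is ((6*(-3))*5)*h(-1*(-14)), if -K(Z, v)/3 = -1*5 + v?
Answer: -30/17 ≈ -1.7647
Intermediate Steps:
V(P, S) = -12 (V(P, S) = 3*(-4) = -12)
K(Z, v) = 15 - 3*v (K(Z, v) = -3*(-1*5 + v) = -3*(-5 + v) = 15 - 3*v)
h(C) = 1/51 (h(C) = 1/(15 - 3*(-12)) = 1/(15 + 36) = 1/51)
((6*(-3))*5)*h(-1*(-14)) = ((6*(-3))*5)*(1/51) = -18*5*(1/51) = -90*1/51 = -30/17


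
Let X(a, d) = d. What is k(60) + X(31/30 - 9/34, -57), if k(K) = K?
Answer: 3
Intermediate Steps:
k(60) + X(31/30 - 9/34, -57) = 60 - 57 = 3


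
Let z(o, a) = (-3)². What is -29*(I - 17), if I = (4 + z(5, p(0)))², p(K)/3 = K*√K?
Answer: -4408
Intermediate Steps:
p(K) = 3*K^(3/2) (p(K) = 3*(K*√K) = 3*K^(3/2))
z(o, a) = 9
I = 169 (I = (4 + 9)² = 13² = 169)
-29*(I - 17) = -29*(169 - 17) = -29*152 = -4408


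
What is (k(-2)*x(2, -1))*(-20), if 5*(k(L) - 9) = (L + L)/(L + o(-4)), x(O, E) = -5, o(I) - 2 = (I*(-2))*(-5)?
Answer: 902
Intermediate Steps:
o(I) = 2 + 10*I (o(I) = 2 + (I*(-2))*(-5) = 2 - 2*I*(-5) = 2 + 10*I)
k(L) = 9 + 2*L/(5*(-38 + L)) (k(L) = 9 + ((L + L)/(L + (2 + 10*(-4))))/5 = 9 + ((2*L)/(L + (2 - 40)))/5 = 9 + ((2*L)/(L - 38))/5 = 9 + ((2*L)/(-38 + L))/5 = 9 + (2*L/(-38 + L))/5 = 9 + 2*L/(5*(-38 + L)))
(k(-2)*x(2, -1))*(-20) = (((-1710 + 47*(-2))/(5*(-38 - 2)))*(-5))*(-20) = (((⅕)*(-1710 - 94)/(-40))*(-5))*(-20) = (((⅕)*(-1/40)*(-1804))*(-5))*(-20) = ((451/50)*(-5))*(-20) = -451/10*(-20) = 902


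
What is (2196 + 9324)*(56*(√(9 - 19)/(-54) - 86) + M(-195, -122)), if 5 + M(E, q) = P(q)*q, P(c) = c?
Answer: 115925760 - 35840*I*√10/3 ≈ 1.1593e+8 - 37779.0*I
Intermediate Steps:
M(E, q) = -5 + q² (M(E, q) = -5 + q*q = -5 + q²)
(2196 + 9324)*(56*(√(9 - 19)/(-54) - 86) + M(-195, -122)) = (2196 + 9324)*(56*(√(9 - 19)/(-54) - 86) + (-5 + (-122)²)) = 11520*(56*(√(-10)*(-1/54) - 86) + (-5 + 14884)) = 11520*(56*((I*√10)*(-1/54) - 86) + 14879) = 11520*(56*(-I*√10/54 - 86) + 14879) = 11520*(56*(-86 - I*√10/54) + 14879) = 11520*((-4816 - 28*I*√10/27) + 14879) = 11520*(10063 - 28*I*√10/27) = 115925760 - 35840*I*√10/3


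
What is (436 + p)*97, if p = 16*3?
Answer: 46948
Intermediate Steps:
p = 48
(436 + p)*97 = (436 + 48)*97 = 484*97 = 46948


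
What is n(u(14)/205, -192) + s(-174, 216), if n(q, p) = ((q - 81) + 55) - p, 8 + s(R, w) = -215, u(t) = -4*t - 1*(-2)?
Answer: -11739/205 ≈ -57.263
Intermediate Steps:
u(t) = 2 - 4*t (u(t) = -4*t + 2 = 2 - 4*t)
s(R, w) = -223 (s(R, w) = -8 - 215 = -223)
n(q, p) = -26 + q - p (n(q, p) = ((-81 + q) + 55) - p = (-26 + q) - p = -26 + q - p)
n(u(14)/205, -192) + s(-174, 216) = (-26 + (2 - 4*14)/205 - 1*(-192)) - 223 = (-26 + (2 - 56)*(1/205) + 192) - 223 = (-26 - 54*1/205 + 192) - 223 = (-26 - 54/205 + 192) - 223 = 33976/205 - 223 = -11739/205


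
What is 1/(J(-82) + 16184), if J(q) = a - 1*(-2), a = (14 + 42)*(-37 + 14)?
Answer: 1/14898 ≈ 6.7123e-5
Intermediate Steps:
a = -1288 (a = 56*(-23) = -1288)
J(q) = -1286 (J(q) = -1288 - 1*(-2) = -1288 + 2 = -1286)
1/(J(-82) + 16184) = 1/(-1286 + 16184) = 1/14898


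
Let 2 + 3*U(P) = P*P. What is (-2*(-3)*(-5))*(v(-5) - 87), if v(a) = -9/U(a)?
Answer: 60840/23 ≈ 2645.2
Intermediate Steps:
U(P) = -⅔ + P²/3 (U(P) = -⅔ + (P*P)/3 = -⅔ + P²/3)
v(a) = -9/(-⅔ + a²/3)
(-2*(-3)*(-5))*(v(-5) - 87) = (-2*(-3)*(-5))*(-27/(-2 + (-5)²) - 87) = (6*(-5))*(-27/(-2 + 25) - 87) = -30*(-27/23 - 87) = -30*(-2028/23) = 60840/23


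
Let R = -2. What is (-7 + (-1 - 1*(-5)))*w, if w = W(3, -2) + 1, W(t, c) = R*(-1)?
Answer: -9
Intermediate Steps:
W(t, c) = 2 (W(t, c) = -2*(-1) = 2)
w = 3 (w = 2 + 1 = 3)
(-7 + (-1 - 1*(-5)))*w = (-7 + (-1 - 1*(-5)))*3 = (-7 + (-1 + 5))*3 = (-7 + 4)*3 = -3*3 = -9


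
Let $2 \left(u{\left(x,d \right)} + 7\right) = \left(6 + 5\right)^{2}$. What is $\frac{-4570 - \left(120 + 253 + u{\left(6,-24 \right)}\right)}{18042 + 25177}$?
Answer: $- \frac{9993}{86438} \approx -0.11561$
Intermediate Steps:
$u{\left(x,d \right)} = \frac{107}{2}$ ($u{\left(x,d \right)} = -7 + \frac{\left(6 + 5\right)^{2}}{2} = -7 + \frac{11^{2}}{2} = -7 + \frac{1}{2} \cdot 121 = -7 + \frac{121}{2} = \frac{107}{2}$)
$\frac{-4570 - \left(120 + 253 + u{\left(6,-24 \right)}\right)}{18042 + 25177} = \frac{-4570 - \left(\frac{347}{2} + 253\right)}{18042 + 25177} = \frac{-4570 - \frac{853}{2}}{43219} = \left(-4570 - \frac{853}{2}\right) \frac{1}{43219} = \left(- \frac{9993}{2}\right) \frac{1}{43219} = - \frac{9993}{86438}$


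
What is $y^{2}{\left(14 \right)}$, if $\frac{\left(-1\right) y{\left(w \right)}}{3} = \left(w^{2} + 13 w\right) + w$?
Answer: $1382976$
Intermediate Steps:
$y{\left(w \right)} = - 42 w - 3 w^{2}$ ($y{\left(w \right)} = - 3 \left(\left(w^{2} + 13 w\right) + w\right) = - 3 \left(w^{2} + 14 w\right) = - 42 w - 3 w^{2}$)
$y^{2}{\left(14 \right)} = \left(\left(-3\right) 14 \left(14 + 14\right)\right)^{2} = \left(\left(-3\right) 14 \cdot 28\right)^{2} = \left(-1176\right)^{2} = 1382976$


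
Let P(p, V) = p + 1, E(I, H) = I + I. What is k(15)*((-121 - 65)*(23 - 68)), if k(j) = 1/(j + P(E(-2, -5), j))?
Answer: 1395/2 ≈ 697.50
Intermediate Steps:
E(I, H) = 2*I
P(p, V) = 1 + p
k(j) = 1/(-3 + j) (k(j) = 1/(j + (1 + 2*(-2))) = 1/(j + (1 - 4)) = 1/(j - 3) = 1/(-3 + j))
k(15)*((-121 - 65)*(23 - 68)) = ((-121 - 65)*(23 - 68))/(-3 + 15) = (-186*(-45))/12 = (1/12)*8370 = 1395/2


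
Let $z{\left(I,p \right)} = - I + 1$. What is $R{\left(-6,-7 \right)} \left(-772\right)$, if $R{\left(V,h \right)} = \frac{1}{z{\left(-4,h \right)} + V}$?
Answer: $772$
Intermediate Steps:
$z{\left(I,p \right)} = 1 - I$
$R{\left(V,h \right)} = \frac{1}{5 + V}$ ($R{\left(V,h \right)} = \frac{1}{\left(1 - -4\right) + V} = \frac{1}{\left(1 + 4\right) + V} = \frac{1}{5 + V}$)
$R{\left(-6,-7 \right)} \left(-772\right) = \frac{1}{5 - 6} \left(-772\right) = \frac{1}{-1} \left(-772\right) = \left(-1\right) \left(-772\right) = 772$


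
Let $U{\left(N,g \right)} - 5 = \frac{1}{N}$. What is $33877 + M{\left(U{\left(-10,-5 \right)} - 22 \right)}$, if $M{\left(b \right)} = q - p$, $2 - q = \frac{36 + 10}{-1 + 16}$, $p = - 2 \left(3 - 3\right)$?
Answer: $\frac{508139}{15} \approx 33876.0$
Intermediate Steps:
$U{\left(N,g \right)} = 5 + \frac{1}{N}$
$p = 0$ ($p = \left(-2\right) 0 = 0$)
$q = - \frac{16}{15}$ ($q = 2 - \frac{36 + 10}{-1 + 16} = 2 - \frac{46}{15} = - \frac{16}{15} \approx -1.0667$)
$M{\left(b \right)} = - \frac{16}{15}$ ($M{\left(b \right)} = - \frac{16}{15} - 0 = - \frac{16}{15} + 0 = - \frac{16}{15}$)
$33877 + M{\left(U{\left(-10,-5 \right)} - 22 \right)} = 33877 - \frac{16}{15} = \frac{508139}{15}$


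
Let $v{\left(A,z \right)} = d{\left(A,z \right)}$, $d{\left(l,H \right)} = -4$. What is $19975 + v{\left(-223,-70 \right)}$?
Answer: $19971$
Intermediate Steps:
$v{\left(A,z \right)} = -4$
$19975 + v{\left(-223,-70 \right)} = 19975 - 4 = 19971$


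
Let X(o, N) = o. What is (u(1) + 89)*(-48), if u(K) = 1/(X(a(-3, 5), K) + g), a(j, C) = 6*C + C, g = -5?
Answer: -21368/5 ≈ -4273.6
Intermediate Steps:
a(j, C) = 7*C
u(K) = 1/30 (u(K) = 1/(7*5 - 5) = 1/(35 - 5) = 1/30)
(u(1) + 89)*(-48) = (1/30 + 89)*(-48) = (2671/30)*(-48) = -21368/5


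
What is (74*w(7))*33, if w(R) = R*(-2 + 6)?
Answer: 68376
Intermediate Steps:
w(R) = 4*R (w(R) = R*4 = 4*R)
(74*w(7))*33 = (74*(4*7))*33 = (74*28)*33 = 2072*33 = 68376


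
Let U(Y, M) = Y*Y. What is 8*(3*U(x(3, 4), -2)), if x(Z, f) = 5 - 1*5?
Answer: 0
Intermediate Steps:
x(Z, f) = 0 (x(Z, f) = 5 - 5 = 0)
U(Y, M) = Y²
8*(3*U(x(3, 4), -2)) = 8*(3*0²) = 8*(3*0) = 8*0 = 0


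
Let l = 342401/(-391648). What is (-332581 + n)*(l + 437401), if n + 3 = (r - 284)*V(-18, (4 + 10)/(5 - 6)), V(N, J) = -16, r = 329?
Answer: -7137158726715361/48956 ≈ -1.4579e+11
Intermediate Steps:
l = -342401/391648 (l = 342401*(-1/391648) = -342401/391648 ≈ -0.87426)
n = -723 (n = -3 + (329 - 284)*(-16) = -3 + 45*(-16) = -3 - 720 = -723)
(-332581 + n)*(l + 437401) = (-332581 - 723)*(-342401/391648 + 437401) = -333304*171306884447/391648 = -7137158726715361/48956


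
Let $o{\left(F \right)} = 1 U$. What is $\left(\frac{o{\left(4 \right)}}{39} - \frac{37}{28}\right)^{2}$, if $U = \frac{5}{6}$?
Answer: $\frac{18139081}{10732176} \approx 1.6902$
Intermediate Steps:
$U = \frac{5}{6}$ ($U = 5 \cdot \frac{1}{6} = \frac{5}{6} \approx 0.83333$)
$o{\left(F \right)} = \frac{5}{6}$ ($o{\left(F \right)} = 1 \cdot \frac{5}{6} = \frac{5}{6}$)
$\left(\frac{o{\left(4 \right)}}{39} - \frac{37}{28}\right)^{2} = \left(\frac{5}{6 \cdot 39} - \frac{37}{28}\right)^{2} = \left(\frac{5}{6} \cdot \frac{1}{39} - \frac{37}{28}\right)^{2} = \left(\frac{5}{234} - \frac{37}{28}\right)^{2} = \left(- \frac{4259}{3276}\right)^{2} = \frac{18139081}{10732176}$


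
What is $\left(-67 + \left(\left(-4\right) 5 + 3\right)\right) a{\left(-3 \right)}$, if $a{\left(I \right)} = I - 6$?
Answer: $756$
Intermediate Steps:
$a{\left(I \right)} = -6 + I$ ($a{\left(I \right)} = I - 6 = -6 + I$)
$\left(-67 + \left(\left(-4\right) 5 + 3\right)\right) a{\left(-3 \right)} = \left(-67 + \left(\left(-4\right) 5 + 3\right)\right) \left(-6 - 3\right) = \left(-67 + \left(-20 + 3\right)\right) \left(-9\right) = \left(-67 - 17\right) \left(-9\right) = \left(-84\right) \left(-9\right) = 756$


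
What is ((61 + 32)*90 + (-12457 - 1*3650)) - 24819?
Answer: -32556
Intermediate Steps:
((61 + 32)*90 + (-12457 - 1*3650)) - 24819 = (93*90 + (-12457 - 3650)) - 24819 = (8370 - 16107) - 24819 = -7737 - 24819 = -32556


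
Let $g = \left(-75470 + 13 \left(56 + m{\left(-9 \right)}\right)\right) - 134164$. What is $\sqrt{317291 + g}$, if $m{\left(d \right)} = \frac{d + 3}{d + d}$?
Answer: $\frac{4 \sqrt{60969}}{3} \approx 329.23$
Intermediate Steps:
$m{\left(d \right)} = \frac{3 + d}{2 d}$
$g = - \frac{626705}{3}$ ($g = \left(-75470 + 13 \left(56 + \frac{3 - 9}{2 \left(-9\right)}\right)\right) - 134164 = \left(-75470 + 13 \left(56 + \frac{1}{2} \left(- \frac{1}{9}\right) \left(-6\right)\right)\right) - 134164 = \left(-75470 + 13 \left(56 + \frac{1}{3}\right)\right) - 134164 = \left(-75470 + 13 \cdot \frac{169}{3}\right) - 134164 = \left(-75470 + \frac{2197}{3}\right) - 134164 = - \frac{224213}{3} - 134164 = - \frac{626705}{3} \approx -2.089 \cdot 10^{5}$)
$\sqrt{317291 + g} = \sqrt{317291 - \frac{626705}{3}} = \sqrt{\frac{325168}{3}} = \frac{4 \sqrt{60969}}{3}$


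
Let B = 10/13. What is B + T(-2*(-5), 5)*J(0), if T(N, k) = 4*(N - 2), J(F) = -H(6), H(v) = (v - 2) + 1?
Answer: -2070/13 ≈ -159.23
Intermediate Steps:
H(v) = -1 + v (H(v) = (-2 + v) + 1 = -1 + v)
J(F) = -5 (J(F) = -(-1 + 6) = -1*5 = -5)
B = 10/13 (B = 10*(1/13) = 10/13 ≈ 0.76923)
T(N, k) = -8 + 4*N (T(N, k) = 4*(-2 + N) = -8 + 4*N)
B + T(-2*(-5), 5)*J(0) = 10/13 + (-8 + 4*(-2*(-5)))*(-5) = 10/13 + (-8 + 4*10)*(-5) = 10/13 + (-8 + 40)*(-5) = 10/13 + 32*(-5) = 10/13 - 160 = -2070/13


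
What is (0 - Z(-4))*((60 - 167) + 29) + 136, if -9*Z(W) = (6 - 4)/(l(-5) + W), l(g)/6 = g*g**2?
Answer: 11834/87 ≈ 136.02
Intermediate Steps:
l(g) = 6*g**3 (l(g) = 6*(g*g**2) = 6*g**3)
Z(W) = -2/(9*(-750 + W)) (Z(W) = -(6 - 4)/(9*(6*(-5)**3 + W)) = -2/(9*(6*(-125) + W)) = -2/(9*(-750 + W)))
(0 - Z(-4))*((60 - 167) + 29) + 136 = (0 - (-2)/(-6750 + 9*(-4)))*((60 - 167) + 29) + 136 = (0 - (-2)/(-6750 - 36))*(-107 + 29) + 136 = (0 - (-2)/(-6786))*(-78) + 136 = (0 - (-2)*(-1)/6786)*(-78) + 136 = (0 - 1*1/3393)*(-78) + 136 = (0 - 1/3393)*(-78) + 136 = -1/3393*(-78) + 136 = 2/87 + 136 = 11834/87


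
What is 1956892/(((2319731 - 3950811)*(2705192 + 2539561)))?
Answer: -489223/2138652930810 ≈ -2.2875e-7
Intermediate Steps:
1956892/(((2319731 - 3950811)*(2705192 + 2539561))) = 1956892/((-1631080*5244753)) = 1956892/(-8554611723240) = 1956892*(-1/8554611723240) = -489223/2138652930810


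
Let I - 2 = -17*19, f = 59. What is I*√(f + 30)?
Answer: -321*√89 ≈ -3028.3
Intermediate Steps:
I = -321 (I = 2 - 17*19 = 2 - 323 = -321)
I*√(f + 30) = -321*√(59 + 30) = -321*√89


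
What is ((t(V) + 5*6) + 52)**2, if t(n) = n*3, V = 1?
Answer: 7225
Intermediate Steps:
t(n) = 3*n
((t(V) + 5*6) + 52)**2 = ((3*1 + 5*6) + 52)**2 = ((3 + 30) + 52)**2 = (33 + 52)**2 = 85**2 = 7225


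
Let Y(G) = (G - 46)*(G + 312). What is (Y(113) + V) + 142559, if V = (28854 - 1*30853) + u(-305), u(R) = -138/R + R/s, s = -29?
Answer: 1495211602/8845 ≈ 1.6905e+5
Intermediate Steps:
Y(G) = (-46 + G)*(312 + G)
u(R) = -138/R - R/29 (u(R) = -138/R + R/(-29) = -138/R + R*(-1/29) = -138/R - R/29)
V = -17584128/8845 (V = (28854 - 1*30853) + (-138/(-305) - 1/29*(-305)) = (28854 - 30853) + (-138*(-1/305) + 305/29) = -1999 + (138/305 + 305/29) = -1999 + 97027/8845 = -17584128/8845 ≈ -1988.0)
(Y(113) + V) + 142559 = ((-14352 + 113² + 266*113) - 17584128/8845) + 142559 = ((-14352 + 12769 + 30058) - 17584128/8845) + 142559 = (28475 - 17584128/8845) + 142559 = 234277247/8845 + 142559 = 1495211602/8845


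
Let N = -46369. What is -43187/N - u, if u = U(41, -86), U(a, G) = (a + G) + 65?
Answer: -884193/46369 ≈ -19.069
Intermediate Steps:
U(a, G) = 65 + G + a (U(a, G) = (G + a) + 65 = 65 + G + a)
u = 20 (u = 65 - 86 + 41 = 20)
-43187/N - u = -43187/(-46369) - 1*20 = -43187*(-1/46369) - 20 = 43187/46369 - 20 = -884193/46369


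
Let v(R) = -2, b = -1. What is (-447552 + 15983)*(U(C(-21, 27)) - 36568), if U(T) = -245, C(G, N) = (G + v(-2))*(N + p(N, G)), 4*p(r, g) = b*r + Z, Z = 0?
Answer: 15887349597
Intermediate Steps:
p(r, g) = -r/4 (p(r, g) = (-r + 0)/4 = (-r)/4 = -r/4)
C(G, N) = 3*N*(-2 + G)/4 (C(G, N) = (G - 2)*(N - N/4) = (-2 + G)*(3*N/4) = 3*N*(-2 + G)/4)
(-447552 + 15983)*(U(C(-21, 27)) - 36568) = (-447552 + 15983)*(-245 - 36568) = -431569*(-36813) = 15887349597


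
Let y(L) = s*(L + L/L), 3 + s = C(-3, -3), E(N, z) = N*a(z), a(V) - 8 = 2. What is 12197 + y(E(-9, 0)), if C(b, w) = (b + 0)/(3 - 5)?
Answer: 24661/2 ≈ 12331.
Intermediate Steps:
a(V) = 10 (a(V) = 8 + 2 = 10)
E(N, z) = 10*N (E(N, z) = N*10 = 10*N)
C(b, w) = -b/2 (C(b, w) = b/(-2) = b*(-½) = -b/2)
s = -3/2 (s = -3 - ½*(-3) = -3 + 3/2 = -3/2 ≈ -1.5000)
y(L) = -3/2 - 3*L/2 (y(L) = -3*(L + L/L)/2 = -3*(L + 1)/2 = -3*(1 + L)/2 = -3/2 - 3*L/2)
12197 + y(E(-9, 0)) = 12197 + (-3/2 - 15*(-9)) = 12197 + (-3/2 - 3/2*(-90)) = 12197 + (-3/2 + 135) = 12197 + 267/2 = 24661/2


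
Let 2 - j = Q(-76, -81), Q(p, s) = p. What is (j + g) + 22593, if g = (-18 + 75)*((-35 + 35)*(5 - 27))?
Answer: 22671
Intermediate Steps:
g = 0 (g = 57*(0*(-22)) = 57*0 = 0)
j = 78 (j = 2 - 1*(-76) = 2 + 76 = 78)
(j + g) + 22593 = (78 + 0) + 22593 = 78 + 22593 = 22671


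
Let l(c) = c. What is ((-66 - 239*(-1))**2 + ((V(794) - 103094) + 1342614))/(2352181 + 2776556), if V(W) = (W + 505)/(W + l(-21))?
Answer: 981285376/3964513701 ≈ 0.24752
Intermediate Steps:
V(W) = (505 + W)/(-21 + W) (V(W) = (W + 505)/(W - 21) = (505 + W)/(-21 + W))
((-66 - 239*(-1))**2 + ((V(794) - 103094) + 1342614))/(2352181 + 2776556) = ((-66 - 239*(-1))**2 + (((505 + 794)/(-21 + 794) - 103094) + 1342614))/(2352181 + 2776556) = ((-66 + 239)**2 + ((1299/773 - 103094) + 1342614))/5128737 = (173**2 + (((1/773)*1299 - 103094) + 1342614))*(1/5128737) = (29929 + ((1299/773 - 103094) + 1342614))*(1/5128737) = (29929 + (-79690363/773 + 1342614))*(1/5128737) = (29929 + 958150259/773)*(1/5128737) = (981285376/773)*(1/5128737) = 981285376/3964513701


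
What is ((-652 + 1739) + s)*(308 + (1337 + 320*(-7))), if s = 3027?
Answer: -2447830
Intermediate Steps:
((-652 + 1739) + s)*(308 + (1337 + 320*(-7))) = ((-652 + 1739) + 3027)*(308 + (1337 + 320*(-7))) = (1087 + 3027)*(308 + (1337 - 2240)) = 4114*(308 - 903) = 4114*(-595) = -2447830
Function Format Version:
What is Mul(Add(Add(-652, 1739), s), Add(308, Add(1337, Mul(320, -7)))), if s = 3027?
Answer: -2447830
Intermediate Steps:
Mul(Add(Add(-652, 1739), s), Add(308, Add(1337, Mul(320, -7)))) = Mul(Add(Add(-652, 1739), 3027), Add(308, Add(1337, Mul(320, -7)))) = Mul(Add(1087, 3027), Add(308, Add(1337, -2240))) = Mul(4114, Add(308, -903)) = Mul(4114, -595) = -2447830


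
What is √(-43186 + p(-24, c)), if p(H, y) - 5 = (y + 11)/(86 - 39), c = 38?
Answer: I*√95384526/47 ≈ 207.8*I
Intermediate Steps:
p(H, y) = 246/47 + y/47 (p(H, y) = 5 + (y + 11)/(86 - 39) = 5 + (11 + y)/47 = 5 + (11 + y)*(1/47) = 5 + (11/47 + y/47) = 246/47 + y/47)
√(-43186 + p(-24, c)) = √(-43186 + (246/47 + (1/47)*38)) = √(-43186 + (246/47 + 38/47)) = √(-43186 + 284/47) = √(-2029458/47) = I*√95384526/47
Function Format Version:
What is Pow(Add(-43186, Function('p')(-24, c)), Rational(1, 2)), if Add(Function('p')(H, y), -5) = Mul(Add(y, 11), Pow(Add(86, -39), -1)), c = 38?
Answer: Mul(Rational(1, 47), I, Pow(95384526, Rational(1, 2))) ≈ Mul(207.80, I)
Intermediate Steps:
Function('p')(H, y) = Add(Rational(246, 47), Mul(Rational(1, 47), y)) (Function('p')(H, y) = Add(5, Mul(Add(y, 11), Pow(Add(86, -39), -1))) = Add(5, Mul(Add(11, y), Pow(47, -1))) = Add(5, Mul(Add(11, y), Rational(1, 47))) = Add(5, Add(Rational(11, 47), Mul(Rational(1, 47), y))) = Add(Rational(246, 47), Mul(Rational(1, 47), y)))
Pow(Add(-43186, Function('p')(-24, c)), Rational(1, 2)) = Pow(Add(-43186, Add(Rational(246, 47), Mul(Rational(1, 47), 38))), Rational(1, 2)) = Pow(Add(-43186, Add(Rational(246, 47), Rational(38, 47))), Rational(1, 2)) = Pow(Add(-43186, Rational(284, 47)), Rational(1, 2)) = Pow(Rational(-2029458, 47), Rational(1, 2)) = Mul(Rational(1, 47), I, Pow(95384526, Rational(1, 2)))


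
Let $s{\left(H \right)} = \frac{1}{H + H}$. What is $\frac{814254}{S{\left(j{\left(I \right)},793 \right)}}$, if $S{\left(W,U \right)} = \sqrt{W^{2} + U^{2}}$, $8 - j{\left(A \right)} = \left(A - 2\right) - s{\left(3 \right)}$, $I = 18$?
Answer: $\frac{4885524 \sqrt{22640773}}{22640773} \approx 1026.8$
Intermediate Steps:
$s{\left(H \right)} = \frac{1}{2 H}$
$j{\left(A \right)} = \frac{61}{6} - A$ ($j{\left(A \right)} = 8 - \left(\left(A - 2\right) - \frac{1}{2 \cdot 3}\right) = 8 - \left(\left(-2 + A\right) - \frac{1}{2} \cdot \frac{1}{3}\right) = 8 - \left(\left(-2 + A\right) - \frac{1}{6}\right) = 8 - \left(- \frac{13}{6} + A\right) = \frac{61}{6} - A$)
$S{\left(W,U \right)} = \sqrt{U^{2} + W^{2}}$
$\frac{814254}{S{\left(j{\left(I \right)},793 \right)}} = \frac{814254}{\sqrt{793^{2} + \left(\frac{61}{6} - 18\right)^{2}}} = \frac{814254}{\sqrt{628849 + \left(\frac{61}{6} - 18\right)^{2}}} = \frac{814254}{\sqrt{628849 + \left(- \frac{47}{6}\right)^{2}}} = \frac{814254}{\sqrt{628849 + \frac{2209}{36}}} = \frac{814254}{\sqrt{\frac{22640773}{36}}} = \frac{814254}{\frac{1}{6} \sqrt{22640773}} = 814254 \frac{6 \sqrt{22640773}}{22640773} = \frac{4885524 \sqrt{22640773}}{22640773}$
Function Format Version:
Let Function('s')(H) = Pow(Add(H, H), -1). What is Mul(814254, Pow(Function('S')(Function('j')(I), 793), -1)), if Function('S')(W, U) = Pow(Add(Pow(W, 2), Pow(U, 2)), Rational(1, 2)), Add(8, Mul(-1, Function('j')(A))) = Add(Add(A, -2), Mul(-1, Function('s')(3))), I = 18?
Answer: Mul(Rational(4885524, 22640773), Pow(22640773, Rational(1, 2))) ≈ 1026.8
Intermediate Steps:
Function('s')(H) = Mul(Rational(1, 2), Pow(H, -1)) (Function('s')(H) = Pow(Mul(2, H), -1) = Mul(Rational(1, 2), Pow(H, -1)))
Function('j')(A) = Add(Rational(61, 6), Mul(-1, A)) (Function('j')(A) = Add(8, Mul(-1, Add(Add(A, -2), Mul(-1, Mul(Rational(1, 2), Pow(3, -1)))))) = Add(8, Mul(-1, Add(Add(-2, A), Mul(-1, Mul(Rational(1, 2), Rational(1, 3)))))) = Add(8, Mul(-1, Add(Add(-2, A), Mul(-1, Rational(1, 6))))) = Add(8, Mul(-1, Add(Add(-2, A), Rational(-1, 6)))) = Add(8, Mul(-1, Add(Rational(-13, 6), A))) = Add(8, Add(Rational(13, 6), Mul(-1, A))) = Add(Rational(61, 6), Mul(-1, A)))
Function('S')(W, U) = Pow(Add(Pow(U, 2), Pow(W, 2)), Rational(1, 2))
Mul(814254, Pow(Function('S')(Function('j')(I), 793), -1)) = Mul(814254, Pow(Pow(Add(Pow(793, 2), Pow(Add(Rational(61, 6), Mul(-1, 18)), 2)), Rational(1, 2)), -1)) = Mul(814254, Pow(Pow(Add(628849, Pow(Add(Rational(61, 6), -18), 2)), Rational(1, 2)), -1)) = Mul(814254, Pow(Pow(Add(628849, Pow(Rational(-47, 6), 2)), Rational(1, 2)), -1)) = Mul(814254, Pow(Pow(Add(628849, Rational(2209, 36)), Rational(1, 2)), -1)) = Mul(814254, Pow(Pow(Rational(22640773, 36), Rational(1, 2)), -1)) = Mul(814254, Pow(Mul(Rational(1, 6), Pow(22640773, Rational(1, 2))), -1)) = Mul(814254, Mul(Rational(6, 22640773), Pow(22640773, Rational(1, 2)))) = Mul(Rational(4885524, 22640773), Pow(22640773, Rational(1, 2)))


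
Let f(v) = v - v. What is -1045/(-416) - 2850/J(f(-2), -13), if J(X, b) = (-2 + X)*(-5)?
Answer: -117515/416 ≈ -282.49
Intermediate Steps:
f(v) = 0
J(X, b) = 10 - 5*X
-1045/(-416) - 2850/J(f(-2), -13) = -1045/(-416) - 2850/(10 - 5*0) = -1045*(-1/416) - 2850/(10 + 0) = 1045/416 - 2850/10 = 1045/416 - 2850*1/10 = 1045/416 - 285 = -117515/416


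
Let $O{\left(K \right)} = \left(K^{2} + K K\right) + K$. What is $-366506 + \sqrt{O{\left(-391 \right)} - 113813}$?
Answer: $-366506 + 71 \sqrt{38} \approx -3.6607 \cdot 10^{5}$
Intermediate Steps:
$O{\left(K \right)} = K + 2 K^{2}$ ($O{\left(K \right)} = \left(K^{2} + K^{2}\right) + K = 2 K^{2} + K = K + 2 K^{2}$)
$-366506 + \sqrt{O{\left(-391 \right)} - 113813} = -366506 + \sqrt{- 391 \left(1 + 2 \left(-391\right)\right) - 113813} = -366506 + \sqrt{- 391 \left(1 - 782\right) - 113813} = -366506 + \sqrt{\left(-391\right) \left(-781\right) - 113813} = -366506 + \sqrt{305371 - 113813} = -366506 + \sqrt{191558} = -366506 + 71 \sqrt{38}$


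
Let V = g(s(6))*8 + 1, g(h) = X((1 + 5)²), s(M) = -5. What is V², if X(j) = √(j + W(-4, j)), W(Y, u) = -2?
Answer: 2177 + 16*√34 ≈ 2270.3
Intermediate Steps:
X(j) = √(-2 + j) (X(j) = √(j - 2) = √(-2 + j))
g(h) = √34 (g(h) = √(-2 + (1 + 5)²) = √(-2 + 6²) = √(-2 + 36) = √34)
V = 1 + 8*√34 (V = √34*8 + 1 = 8*√34 + 1 = 1 + 8*√34 ≈ 47.648)
V² = (1 + 8*√34)²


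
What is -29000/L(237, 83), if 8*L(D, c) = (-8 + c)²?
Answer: -1856/45 ≈ -41.244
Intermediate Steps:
L(D, c) = (-8 + c)²/8
-29000/L(237, 83) = -29000*8/(-8 + 83)² = -29000/((⅛)*75²) = -29000/((⅛)*5625) = -29000/5625/8 = -29000*8/5625 = -1856/45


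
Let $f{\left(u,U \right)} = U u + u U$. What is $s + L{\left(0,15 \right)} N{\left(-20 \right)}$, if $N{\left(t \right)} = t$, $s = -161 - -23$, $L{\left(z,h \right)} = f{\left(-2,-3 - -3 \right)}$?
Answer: $-138$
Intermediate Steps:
$f{\left(u,U \right)} = 2 U u$ ($f{\left(u,U \right)} = U u + U u = 2 U u$)
$L{\left(z,h \right)} = 0$ ($L{\left(z,h \right)} = 2 \left(-3 - -3\right) \left(-2\right) = 2 \left(-3 + 3\right) \left(-2\right) = 2 \cdot 0 \left(-2\right) = 0$)
$s = -138$ ($s = -161 + 23 = -138$)
$s + L{\left(0,15 \right)} N{\left(-20 \right)} = -138 + 0 \left(-20\right) = -138 + 0 = -138$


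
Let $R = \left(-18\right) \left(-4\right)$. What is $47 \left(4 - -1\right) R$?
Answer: $16920$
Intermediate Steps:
$R = 72$
$47 \left(4 - -1\right) R = 47 \left(4 - -1\right) 72 = 47 \left(4 + 1\right) 72 = 47 \cdot 5 \cdot 72 = 235 \cdot 72 = 16920$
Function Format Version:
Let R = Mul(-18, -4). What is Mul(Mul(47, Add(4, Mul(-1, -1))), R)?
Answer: 16920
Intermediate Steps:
R = 72
Mul(Mul(47, Add(4, Mul(-1, -1))), R) = Mul(Mul(47, Add(4, Mul(-1, -1))), 72) = Mul(Mul(47, Add(4, 1)), 72) = Mul(Mul(47, 5), 72) = Mul(235, 72) = 16920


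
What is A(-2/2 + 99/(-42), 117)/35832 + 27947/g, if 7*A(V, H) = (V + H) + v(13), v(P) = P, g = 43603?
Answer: 4676866891/7291119248 ≈ 0.64145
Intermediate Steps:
A(V, H) = 13/7 + H/7 + V/7 (A(V, H) = ((V + H) + 13)/7 = ((H + V) + 13)/7 = (13 + H + V)/7 = 13/7 + H/7 + V/7)
A(-2/2 + 99/(-42), 117)/35832 + 27947/g = (13/7 + (⅐)*117 + (-2/2 + 99/(-42))/7)/35832 + 27947/43603 = (13/7 + 117/7 + (-2*½ + 99*(-1/42))/7)*(1/35832) + 27947*(1/43603) = (13/7 + 117/7 + (-1 - 33/14)/7)*(1/35832) + 27947/43603 = (13/7 + 117/7 + (⅐)*(-47/14))*(1/35832) + 27947/43603 = (13/7 + 117/7 - 47/98)*(1/35832) + 27947/43603 = (1773/98)*(1/35832) + 27947/43603 = 591/1170512 + 27947/43603 = 4676866891/7291119248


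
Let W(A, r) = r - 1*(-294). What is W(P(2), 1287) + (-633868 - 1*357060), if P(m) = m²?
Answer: -989347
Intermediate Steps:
W(A, r) = 294 + r (W(A, r) = r + 294 = 294 + r)
W(P(2), 1287) + (-633868 - 1*357060) = (294 + 1287) + (-633868 - 1*357060) = 1581 + (-633868 - 357060) = 1581 - 990928 = -989347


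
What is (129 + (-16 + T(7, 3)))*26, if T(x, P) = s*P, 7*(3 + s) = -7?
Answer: 2626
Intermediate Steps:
s = -4 (s = -3 + (⅐)*(-7) = -3 - 1 = -4)
T(x, P) = -4*P
(129 + (-16 + T(7, 3)))*26 = (129 + (-16 - 4*3))*26 = (129 + (-16 - 12))*26 = (129 - 28)*26 = 101*26 = 2626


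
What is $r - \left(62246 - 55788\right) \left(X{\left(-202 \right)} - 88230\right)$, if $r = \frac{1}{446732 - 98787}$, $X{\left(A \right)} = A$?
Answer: $\frac{198709251725921}{347945} \approx 5.7109 \cdot 10^{8}$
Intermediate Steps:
$r = \frac{1}{347945} \approx 2.874 \cdot 10^{-6}$
$r - \left(62246 - 55788\right) \left(X{\left(-202 \right)} - 88230\right) = \frac{1}{347945} - \left(62246 - 55788\right) \left(-202 - 88230\right) = \frac{1}{347945} - \left(62246 + \left(-84151 + 28363\right)\right) \left(-88432\right) = \frac{1}{347945} - \left(62246 - 55788\right) \left(-88432\right) = \frac{1}{347945} - 6458 \left(-88432\right) = \frac{1}{347945} - -571093856 = \frac{1}{347945} + 571093856 = \frac{198709251725921}{347945}$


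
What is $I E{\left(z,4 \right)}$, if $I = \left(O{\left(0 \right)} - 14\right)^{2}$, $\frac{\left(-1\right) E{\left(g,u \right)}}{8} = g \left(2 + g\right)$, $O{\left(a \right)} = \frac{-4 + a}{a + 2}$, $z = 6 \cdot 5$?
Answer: $-1966080$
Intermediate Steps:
$z = 30$
$O{\left(a \right)} = \frac{-4 + a}{2 + a}$
$E{\left(g,u \right)} = - 8 g \left(2 + g\right)$
$I = 256$ ($I = \left(\frac{-4 + 0}{2 + 0} - 14\right)^{2} = \left(\frac{1}{2} \left(-4\right) - 14\right)^{2} = \left(-2 - 14\right)^{2} = \left(-16\right)^{2} = 256$)
$I E{\left(z,4 \right)} = 256 \left(\left(-8\right) 30 \left(2 + 30\right)\right) = 256 \left(\left(-8\right) 30 \cdot 32\right) = 256 \left(-7680\right) = -1966080$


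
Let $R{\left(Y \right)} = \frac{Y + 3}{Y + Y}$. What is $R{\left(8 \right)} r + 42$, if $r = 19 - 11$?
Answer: $\frac{95}{2} \approx 47.5$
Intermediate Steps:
$r = 8$ ($r = 19 - 11 = 8$)
$R{\left(Y \right)} = \frac{3 + Y}{2 Y}$
$R{\left(8 \right)} r + 42 = \frac{3 + 8}{2 \cdot 8} \cdot 8 + 42 = \frac{1}{2} \cdot \frac{1}{8} \cdot 11 \cdot 8 + 42 = \frac{11}{16} \cdot 8 + 42 = \frac{11}{2} + 42 = \frac{95}{2}$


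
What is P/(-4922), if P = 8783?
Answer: -8783/4922 ≈ -1.7844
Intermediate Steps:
P/(-4922) = 8783/(-4922) = 8783*(-1/4922) = -8783/4922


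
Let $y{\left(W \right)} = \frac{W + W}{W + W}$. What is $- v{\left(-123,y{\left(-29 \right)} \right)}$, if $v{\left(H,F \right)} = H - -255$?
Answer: $-132$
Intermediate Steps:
$y{\left(W \right)} = 1$ ($y{\left(W \right)} = \frac{2 W}{2 W} = 2 W \frac{1}{2 W} = 1$)
$v{\left(H,F \right)} = 255 + H$ ($v{\left(H,F \right)} = H + 255 = 255 + H$)
$- v{\left(-123,y{\left(-29 \right)} \right)} = - (255 - 123) = \left(-1\right) 132 = -132$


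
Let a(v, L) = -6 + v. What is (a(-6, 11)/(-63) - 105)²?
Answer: 4844401/441 ≈ 10985.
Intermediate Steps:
(a(-6, 11)/(-63) - 105)² = ((-6 - 6)/(-63) - 105)² = (-12*(-1/63) - 105)² = (4/21 - 105)² = (-2201/21)² = 4844401/441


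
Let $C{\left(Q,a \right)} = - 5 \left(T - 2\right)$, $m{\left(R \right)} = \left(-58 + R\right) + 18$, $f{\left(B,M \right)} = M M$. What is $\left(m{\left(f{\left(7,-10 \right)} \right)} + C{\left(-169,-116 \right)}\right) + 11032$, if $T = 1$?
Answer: $11097$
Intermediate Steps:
$f{\left(B,M \right)} = M^{2}$
$m{\left(R \right)} = -40 + R$
$C{\left(Q,a \right)} = 5$ ($C{\left(Q,a \right)} = - 5 \left(1 - 2\right) = \left(-5\right) \left(-1\right) = 5$)
$\left(m{\left(f{\left(7,-10 \right)} \right)} + C{\left(-169,-116 \right)}\right) + 11032 = \left(\left(-40 + \left(-10\right)^{2}\right) + 5\right) + 11032 = \left(\left(-40 + 100\right) + 5\right) + 11032 = \left(60 + 5\right) + 11032 = 65 + 11032 = 11097$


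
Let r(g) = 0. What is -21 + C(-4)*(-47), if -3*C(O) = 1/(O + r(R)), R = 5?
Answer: -299/12 ≈ -24.917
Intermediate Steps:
C(O) = -1/(3*O) (C(O) = -1/(3*(O + 0)) = -1/(3*O))
-21 + C(-4)*(-47) = -21 - ⅓/(-4)*(-47) = -21 - ⅓*(-¼)*(-47) = -21 + (1/12)*(-47) = -21 - 47/12 = -299/12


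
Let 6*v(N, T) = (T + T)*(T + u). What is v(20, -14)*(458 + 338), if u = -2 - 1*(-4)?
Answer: 44576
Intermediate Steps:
u = 2 (u = -2 + 4 = 2)
v(N, T) = T*(2 + T)/3 (v(N, T) = ((T + T)*(T + 2))/6 = ((2*T)*(2 + T))/6 = (2*T*(2 + T))/6 = T*(2 + T)/3)
v(20, -14)*(458 + 338) = ((⅓)*(-14)*(2 - 14))*(458 + 338) = ((⅓)*(-14)*(-12))*796 = 56*796 = 44576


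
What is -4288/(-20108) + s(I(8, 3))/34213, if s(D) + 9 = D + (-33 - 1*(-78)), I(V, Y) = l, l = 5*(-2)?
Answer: 36807038/171988751 ≈ 0.21401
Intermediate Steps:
l = -10
I(V, Y) = -10
s(D) = 36 + D (s(D) = -9 + (D + (-33 - 1*(-78))) = -9 + (D + (-33 + 78)) = -9 + (D + 45) = -9 + (45 + D) = 36 + D)
-4288/(-20108) + s(I(8, 3))/34213 = -4288/(-20108) + (36 - 10)/34213 = -4288*(-1/20108) + 26*(1/34213) = 1072/5027 + 26/34213 = 36807038/171988751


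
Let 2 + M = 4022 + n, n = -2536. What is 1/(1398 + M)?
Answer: 1/2882 ≈ 0.00034698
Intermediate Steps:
M = 1484 (M = -2 + (4022 - 2536) = -2 + 1486 = 1484)
1/(1398 + M) = 1/(1398 + 1484) = 1/2882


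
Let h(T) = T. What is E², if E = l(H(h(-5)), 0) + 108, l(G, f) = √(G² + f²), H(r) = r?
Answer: 12769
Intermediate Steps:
E = 113 (E = √((-5)² + 0²) + 108 = √(25 + 0) + 108 = √25 + 108 = 5 + 108 = 113)
E² = 113² = 12769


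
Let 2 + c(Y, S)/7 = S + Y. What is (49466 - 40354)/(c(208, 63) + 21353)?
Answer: 2278/5809 ≈ 0.39215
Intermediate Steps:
c(Y, S) = -14 + 7*S + 7*Y (c(Y, S) = -14 + 7*(S + Y) = -14 + (7*S + 7*Y) = -14 + 7*S + 7*Y)
(49466 - 40354)/(c(208, 63) + 21353) = (49466 - 40354)/((-14 + 7*63 + 7*208) + 21353) = 9112/((-14 + 441 + 1456) + 21353) = 9112/(1883 + 21353) = 9112/23236 = 9112*(1/23236) = 2278/5809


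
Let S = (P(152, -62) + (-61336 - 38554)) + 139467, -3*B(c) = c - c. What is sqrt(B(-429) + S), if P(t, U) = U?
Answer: sqrt(39515) ≈ 198.78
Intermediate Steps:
B(c) = 0 (B(c) = -(c - c)/3 = -1/3*0 = 0)
S = 39515 (S = (-62 + (-61336 - 38554)) + 139467 = (-62 - 99890) + 139467 = -99952 + 139467 = 39515)
sqrt(B(-429) + S) = sqrt(0 + 39515) = sqrt(39515)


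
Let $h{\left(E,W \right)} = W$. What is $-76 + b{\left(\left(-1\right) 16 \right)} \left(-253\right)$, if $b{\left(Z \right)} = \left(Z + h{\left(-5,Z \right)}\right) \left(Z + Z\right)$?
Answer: $-259148$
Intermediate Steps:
$b{\left(Z \right)} = 4 Z^{2}$ ($b{\left(Z \right)} = \left(Z + Z\right) \left(Z + Z\right) = 2 Z 2 Z = 4 Z^{2}$)
$-76 + b{\left(\left(-1\right) 16 \right)} \left(-253\right) = -76 + 4 \left(\left(-1\right) 16\right)^{2} \left(-253\right) = -76 + 4 \left(-16\right)^{2} \left(-253\right) = -76 + 4 \cdot 256 \left(-253\right) = -76 + 1024 \left(-253\right) = -76 - 259072 = -259148$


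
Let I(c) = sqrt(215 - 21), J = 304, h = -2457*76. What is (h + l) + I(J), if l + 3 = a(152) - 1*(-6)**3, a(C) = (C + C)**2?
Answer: -94103 + sqrt(194) ≈ -94089.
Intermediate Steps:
h = -186732
I(c) = sqrt(194)
a(C) = 4*C**2 (a(C) = (2*C)**2 = 4*C**2)
l = 92629 (l = -3 + (4*152**2 - 1*(-6)**3) = -3 + (4*23104 - 1*(-216)) = -3 + (92416 + 216) = -3 + 92632 = 92629)
(h + l) + I(J) = (-186732 + 92629) + sqrt(194) = -94103 + sqrt(194)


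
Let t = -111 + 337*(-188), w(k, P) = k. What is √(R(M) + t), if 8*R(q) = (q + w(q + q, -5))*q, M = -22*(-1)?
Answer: I*√253142/2 ≈ 251.57*I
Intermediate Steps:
M = 22
R(q) = 3*q²/8 (R(q) = ((q + (q + q))*q)/8 = ((q + 2*q)*q)/8 = ((3*q)*q)/8 = (3*q²)/8 = 3*q²/8)
t = -63467 (t = -111 - 63356 = -63467)
√(R(M) + t) = √((3/8)*22² - 63467) = √((3/8)*484 - 63467) = √(363/2 - 63467) = √(-126571/2) = I*√253142/2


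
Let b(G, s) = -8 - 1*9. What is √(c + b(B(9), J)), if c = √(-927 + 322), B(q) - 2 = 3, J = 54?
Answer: √(-17 + 11*I*√5) ≈ 2.5397 + 4.8425*I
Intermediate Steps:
B(q) = 5 (B(q) = 2 + 3 = 5)
b(G, s) = -17 (b(G, s) = -8 - 9 = -17)
c = 11*I*√5 (c = √(-605) = 11*I*√5 ≈ 24.597*I)
√(c + b(B(9), J)) = √(11*I*√5 - 17) = √(-17 + 11*I*√5)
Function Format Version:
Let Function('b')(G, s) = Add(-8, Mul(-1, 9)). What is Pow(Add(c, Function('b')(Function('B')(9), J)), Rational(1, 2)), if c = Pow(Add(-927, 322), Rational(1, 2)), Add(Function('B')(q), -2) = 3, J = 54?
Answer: Pow(Add(-17, Mul(11, I, Pow(5, Rational(1, 2)))), Rational(1, 2)) ≈ Add(2.5397, Mul(4.8425, I))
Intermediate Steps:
Function('B')(q) = 5 (Function('B')(q) = Add(2, 3) = 5)
Function('b')(G, s) = -17 (Function('b')(G, s) = Add(-8, -9) = -17)
c = Mul(11, I, Pow(5, Rational(1, 2))) (c = Pow(-605, Rational(1, 2)) = Mul(11, I, Pow(5, Rational(1, 2))) ≈ Mul(24.597, I))
Pow(Add(c, Function('b')(Function('B')(9), J)), Rational(1, 2)) = Pow(Add(Mul(11, I, Pow(5, Rational(1, 2))), -17), Rational(1, 2)) = Pow(Add(-17, Mul(11, I, Pow(5, Rational(1, 2)))), Rational(1, 2))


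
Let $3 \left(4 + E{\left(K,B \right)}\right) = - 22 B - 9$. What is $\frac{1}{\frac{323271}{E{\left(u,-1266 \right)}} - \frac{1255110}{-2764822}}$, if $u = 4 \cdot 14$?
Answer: $\frac{12824626847}{452715214116} \approx 0.028328$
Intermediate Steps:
$u = 56$
$E{\left(K,B \right)} = -7 - \frac{22 B}{3}$ ($E{\left(K,B \right)} = -4 + \frac{- 22 B - 9}{3} = -4 + \frac{-9 - 22 B}{3} = -4 - \left(3 + \frac{22 B}{3}\right) = -7 - \frac{22 B}{3}$)
$\frac{1}{\frac{323271}{E{\left(u,-1266 \right)}} - \frac{1255110}{-2764822}} = \frac{1}{\frac{323271}{-7 - -9284} - \frac{1255110}{-2764822}} = \frac{1}{\frac{323271}{-7 + 9284} - - \frac{627555}{1382411}} = \frac{1}{\frac{323271}{9277} + \frac{627555}{1382411}} = \frac{1}{\frac{452715214116}{12824626847}} = \frac{12824626847}{452715214116}$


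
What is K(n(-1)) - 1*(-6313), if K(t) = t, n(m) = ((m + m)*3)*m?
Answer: 6319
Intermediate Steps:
n(m) = 6*m² (n(m) = ((2*m)*3)*m = (6*m)*m = 6*m²)
K(n(-1)) - 1*(-6313) = 6*(-1)² - 1*(-6313) = 6*1 + 6313 = 6 + 6313 = 6319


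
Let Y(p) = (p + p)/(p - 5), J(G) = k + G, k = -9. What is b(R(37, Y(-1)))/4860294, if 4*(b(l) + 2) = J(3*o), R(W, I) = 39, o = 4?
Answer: -5/19441176 ≈ -2.5719e-7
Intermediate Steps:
J(G) = -9 + G
Y(p) = 2*p/(-5 + p) (Y(p) = (2*p)/(-5 + p) = 2*p/(-5 + p))
b(l) = -5/4 (b(l) = -2 + (-9 + 3*4)/4 = -2 + (-9 + 12)/4 = -2 + (¼)*3 = -2 + ¾ = -5/4)
b(R(37, Y(-1)))/4860294 = -5/4/4860294 = -5/4*1/4860294 = -5/19441176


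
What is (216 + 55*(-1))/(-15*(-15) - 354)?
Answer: -161/129 ≈ -1.2481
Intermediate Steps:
(216 + 55*(-1))/(-15*(-15) - 354) = (216 - 55)/(225 - 354) = 161/(-129) = 161*(-1/129) = -161/129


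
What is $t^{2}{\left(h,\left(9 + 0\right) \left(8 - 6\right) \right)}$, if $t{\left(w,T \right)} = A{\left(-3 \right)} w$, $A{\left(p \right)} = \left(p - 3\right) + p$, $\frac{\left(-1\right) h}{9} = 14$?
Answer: $1285956$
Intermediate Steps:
$h = -126$ ($h = \left(-9\right) 14 = -126$)
$A{\left(p \right)} = -3 + 2 p$ ($A{\left(p \right)} = \left(-3 + p\right) + p = -3 + 2 p$)
$t{\left(w,T \right)} = - 9 w$ ($t{\left(w,T \right)} = \left(-3 + 2 \left(-3\right)\right) w = \left(-3 - 6\right) w = - 9 w$)
$t^{2}{\left(h,\left(9 + 0\right) \left(8 - 6\right) \right)} = \left(\left(-9\right) \left(-126\right)\right)^{2} = 1134^{2} = 1285956$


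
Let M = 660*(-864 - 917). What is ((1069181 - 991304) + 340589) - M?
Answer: 1593926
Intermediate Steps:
M = -1175460 (M = 660*(-1781) = -1175460)
((1069181 - 991304) + 340589) - M = ((1069181 - 991304) + 340589) - 1*(-1175460) = (77877 + 340589) + 1175460 = 418466 + 1175460 = 1593926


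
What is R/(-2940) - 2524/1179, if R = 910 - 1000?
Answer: -243815/115542 ≈ -2.1102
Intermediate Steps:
R = -90
R/(-2940) - 2524/1179 = -90/(-2940) - 2524/1179 = -90*(-1/2940) - 2524*1/1179 = 3/98 - 2524/1179 = -243815/115542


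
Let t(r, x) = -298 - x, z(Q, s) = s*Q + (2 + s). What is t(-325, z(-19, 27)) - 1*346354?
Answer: -346168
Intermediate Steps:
z(Q, s) = 2 + s + Q*s (z(Q, s) = Q*s + (2 + s) = 2 + s + Q*s)
t(-325, z(-19, 27)) - 1*346354 = (-298 - (2 + 27 - 19*27)) - 1*346354 = (-298 - (2 + 27 - 513)) - 346354 = (-298 - 1*(-484)) - 346354 = (-298 + 484) - 346354 = 186 - 346354 = -346168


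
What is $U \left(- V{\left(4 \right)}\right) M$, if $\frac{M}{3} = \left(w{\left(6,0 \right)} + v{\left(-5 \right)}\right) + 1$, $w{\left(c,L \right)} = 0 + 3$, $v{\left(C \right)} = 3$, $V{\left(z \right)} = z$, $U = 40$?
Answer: $-3360$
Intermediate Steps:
$w{\left(c,L \right)} = 3$
$M = 21$ ($M = 3 \left(\left(3 + 3\right) + 1\right) = 3 \left(6 + 1\right) = 3 \cdot 7 = 21$)
$U \left(- V{\left(4 \right)}\right) M = 40 \left(\left(-1\right) 4\right) 21 = 40 \left(-4\right) 21 = \left(-160\right) 21 = -3360$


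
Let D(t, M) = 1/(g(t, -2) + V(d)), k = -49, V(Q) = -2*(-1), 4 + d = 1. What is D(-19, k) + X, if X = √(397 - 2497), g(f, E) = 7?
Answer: ⅑ + 10*I*√21 ≈ 0.11111 + 45.826*I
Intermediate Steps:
d = -3 (d = -4 + 1 = -3)
V(Q) = 2
X = 10*I*√21 (X = √(-2100) = 10*I*√21 ≈ 45.826*I)
D(t, M) = ⅑ (D(t, M) = 1/(7 + 2) = 1/9 = ⅑)
D(-19, k) + X = ⅑ + 10*I*√21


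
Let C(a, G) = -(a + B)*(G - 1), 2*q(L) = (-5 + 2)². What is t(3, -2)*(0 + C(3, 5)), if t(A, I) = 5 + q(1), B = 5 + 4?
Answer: -456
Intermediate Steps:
B = 9
q(L) = 9/2 (q(L) = (-5 + 2)²/2 = (½)*(-3)² = (½)*9 = 9/2)
t(A, I) = 19/2 (t(A, I) = 5 + 9/2 = 19/2)
C(a, G) = -(-1 + G)*(9 + a) (C(a, G) = -(a + 9)*(G - 1) = -(9 + a)*(-1 + G) = -(-1 + G)*(9 + a))
t(3, -2)*(0 + C(3, 5)) = 19*(0 + (9 + 3 - 9*5 - 1*5*3))/2 = 19*(0 + (9 + 3 - 45 - 15))/2 = 19*(0 - 48)/2 = (19/2)*(-48) = -456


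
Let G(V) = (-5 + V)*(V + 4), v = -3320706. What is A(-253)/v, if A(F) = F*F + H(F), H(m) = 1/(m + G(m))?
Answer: -682645317/35414776039 ≈ -0.019276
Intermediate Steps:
G(V) = (-5 + V)*(4 + V)
H(m) = 1/(-20 + m²) (H(m) = 1/(m + (-20 + m² - m)) = 1/(-20 + m²))
A(F) = F² + 1/(-20 + F²) (A(F) = F*F + 1/(-20 + F²) = F² + 1/(-20 + F²))
A(-253)/v = ((1 + (-253)²*(-20 + (-253)²))/(-20 + (-253)²))/(-3320706) = ((1 + 64009*(-20 + 64009))/(-20 + 64009))*(-1/3320706) = ((1 + 64009*63989)/63989)*(-1/3320706) = ((1 + 4095871901)/63989)*(-1/3320706) = ((1/63989)*4095871902)*(-1/3320706) = (4095871902/63989)*(-1/3320706) = -682645317/35414776039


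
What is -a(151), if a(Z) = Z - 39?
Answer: -112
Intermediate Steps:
a(Z) = -39 + Z
-a(151) = -(-39 + 151) = -1*112 = -112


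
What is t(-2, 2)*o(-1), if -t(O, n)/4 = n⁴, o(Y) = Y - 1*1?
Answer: 128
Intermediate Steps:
o(Y) = -1 + Y (o(Y) = Y - 1 = -1 + Y)
t(O, n) = -4*n⁴
t(-2, 2)*o(-1) = (-4*2⁴)*(-1 - 1) = -4*16*(-2) = -64*(-2) = 128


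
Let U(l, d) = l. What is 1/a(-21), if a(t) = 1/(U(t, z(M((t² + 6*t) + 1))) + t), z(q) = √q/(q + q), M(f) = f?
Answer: -42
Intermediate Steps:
z(q) = 1/(2*√q) (z(q) = √q/((2*q)) = (1/(2*q))*√q = 1/(2*√q))
a(t) = 1/(2*t) (a(t) = 1/(t + t) = 1/(2*t))
1/a(-21) = 1/((½)/(-21)) = 1/((½)*(-1/21)) = 1/(-1/42) = -42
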